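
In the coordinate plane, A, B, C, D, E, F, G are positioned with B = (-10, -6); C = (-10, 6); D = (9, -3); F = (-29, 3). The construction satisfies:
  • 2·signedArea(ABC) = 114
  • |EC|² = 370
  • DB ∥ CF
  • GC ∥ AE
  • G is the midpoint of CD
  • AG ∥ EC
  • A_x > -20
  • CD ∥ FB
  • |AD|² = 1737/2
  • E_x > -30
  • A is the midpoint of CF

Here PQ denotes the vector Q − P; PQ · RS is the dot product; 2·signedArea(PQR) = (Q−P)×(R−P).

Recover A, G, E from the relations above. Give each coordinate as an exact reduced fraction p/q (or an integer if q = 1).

A = (-39/2, 9/2)
E = (-29, 9)
G = (-1/2, 3/2)

1. A_x = -39/2  [A is the midpoint of CF]
2. A_y = 9/2  [A is the midpoint of CF]
   → A = (-39/2, 9/2)
3. G_x = -1/2  [G is the midpoint of CD]
4. G_y = 3/2  [G is the midpoint of CD]
   → G = (-1/2, 3/2)
5. E_x = -29  [AG ∥ EC ∩ GC ∥ AE]
6. E_y = 9  [AG ∥ EC ∩ GC ∥ AE]
   → E = (-29, 9)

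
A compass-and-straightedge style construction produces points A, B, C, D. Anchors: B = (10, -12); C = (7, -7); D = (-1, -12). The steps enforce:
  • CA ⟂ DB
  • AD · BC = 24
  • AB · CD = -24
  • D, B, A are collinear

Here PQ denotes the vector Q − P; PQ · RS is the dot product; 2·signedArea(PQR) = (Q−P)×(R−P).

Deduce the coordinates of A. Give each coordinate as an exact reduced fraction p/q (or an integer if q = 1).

A = (7, -12)

1. A_x = 7  [D, B, A are collinear ∩ CA ⟂ DB]
2. A_y = -12  [D, B, A are collinear ∩ CA ⟂ DB]
   → A = (7, -12)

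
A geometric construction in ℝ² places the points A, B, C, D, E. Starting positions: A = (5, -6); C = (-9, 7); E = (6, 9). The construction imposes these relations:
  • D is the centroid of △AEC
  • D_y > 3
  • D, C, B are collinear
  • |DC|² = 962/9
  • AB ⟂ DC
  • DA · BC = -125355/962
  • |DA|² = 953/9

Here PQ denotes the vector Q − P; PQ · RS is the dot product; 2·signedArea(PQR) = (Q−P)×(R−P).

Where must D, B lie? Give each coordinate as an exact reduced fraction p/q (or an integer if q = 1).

1. D_x = 2/3  [D is the centroid of △AEC]
2. D_y = 10/3  [D is the centroid of △AEC]
   → D = (2/3, 10/3)
3. B_x = 7263/962  [D, C, B are collinear ∩ AB ⟂ DC]
4. B_y = 695/962  [D, C, B are collinear ∩ AB ⟂ DC]
   → B = (7263/962, 695/962)

B = (7263/962, 695/962)
D = (2/3, 10/3)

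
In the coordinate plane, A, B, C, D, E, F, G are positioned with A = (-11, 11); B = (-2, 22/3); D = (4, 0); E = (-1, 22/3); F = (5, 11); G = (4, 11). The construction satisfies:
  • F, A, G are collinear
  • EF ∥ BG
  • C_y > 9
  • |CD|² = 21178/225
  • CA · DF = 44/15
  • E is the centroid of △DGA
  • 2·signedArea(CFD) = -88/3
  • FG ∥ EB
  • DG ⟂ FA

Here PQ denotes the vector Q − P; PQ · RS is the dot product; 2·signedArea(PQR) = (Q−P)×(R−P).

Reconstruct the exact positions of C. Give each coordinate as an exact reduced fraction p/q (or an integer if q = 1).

1. C_x = 11/5  [2·signedArea(CFD) = -88/3 ∩ CA · DF = 44/15]
2. C_y = 143/15  [2·signedArea(CFD) = -88/3 ∩ CA · DF = 44/15]
   → C = (11/5, 143/15)

C = (11/5, 143/15)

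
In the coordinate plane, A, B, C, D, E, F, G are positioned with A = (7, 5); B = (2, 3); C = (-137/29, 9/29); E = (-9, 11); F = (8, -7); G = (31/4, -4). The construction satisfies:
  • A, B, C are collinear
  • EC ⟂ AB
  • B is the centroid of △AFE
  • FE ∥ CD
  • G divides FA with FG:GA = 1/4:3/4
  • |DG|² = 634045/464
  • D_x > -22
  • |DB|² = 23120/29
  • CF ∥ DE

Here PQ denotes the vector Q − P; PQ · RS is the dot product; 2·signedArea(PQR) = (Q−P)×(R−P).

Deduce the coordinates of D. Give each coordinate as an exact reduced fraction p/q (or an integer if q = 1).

1. D_x = -630/29  [CF ∥ DE ∩ FE ∥ CD]
2. D_y = 531/29  [CF ∥ DE ∩ FE ∥ CD]
   → D = (-630/29, 531/29)

D = (-630/29, 531/29)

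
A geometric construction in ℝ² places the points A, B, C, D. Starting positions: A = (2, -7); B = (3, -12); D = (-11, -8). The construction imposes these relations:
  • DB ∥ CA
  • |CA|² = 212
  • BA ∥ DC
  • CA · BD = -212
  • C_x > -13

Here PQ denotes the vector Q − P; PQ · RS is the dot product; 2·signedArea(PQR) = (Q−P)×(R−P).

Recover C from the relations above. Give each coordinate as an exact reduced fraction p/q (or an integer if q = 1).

C = (-12, -3)

1. C_x = -12  [DB ∥ CA ∩ BA ∥ DC]
2. C_y = -3  [DB ∥ CA ∩ BA ∥ DC]
   → C = (-12, -3)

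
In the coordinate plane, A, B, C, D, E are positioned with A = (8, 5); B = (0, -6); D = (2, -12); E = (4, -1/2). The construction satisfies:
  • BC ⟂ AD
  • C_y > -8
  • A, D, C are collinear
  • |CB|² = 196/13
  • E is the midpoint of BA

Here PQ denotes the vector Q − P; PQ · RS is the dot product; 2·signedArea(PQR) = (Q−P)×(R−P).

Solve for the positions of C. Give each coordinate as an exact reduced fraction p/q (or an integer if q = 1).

C = (238/65, -474/65)

1. C_x = 238/65  [A, D, C are collinear ∩ BC ⟂ AD]
2. C_y = -474/65  [A, D, C are collinear ∩ BC ⟂ AD]
   → C = (238/65, -474/65)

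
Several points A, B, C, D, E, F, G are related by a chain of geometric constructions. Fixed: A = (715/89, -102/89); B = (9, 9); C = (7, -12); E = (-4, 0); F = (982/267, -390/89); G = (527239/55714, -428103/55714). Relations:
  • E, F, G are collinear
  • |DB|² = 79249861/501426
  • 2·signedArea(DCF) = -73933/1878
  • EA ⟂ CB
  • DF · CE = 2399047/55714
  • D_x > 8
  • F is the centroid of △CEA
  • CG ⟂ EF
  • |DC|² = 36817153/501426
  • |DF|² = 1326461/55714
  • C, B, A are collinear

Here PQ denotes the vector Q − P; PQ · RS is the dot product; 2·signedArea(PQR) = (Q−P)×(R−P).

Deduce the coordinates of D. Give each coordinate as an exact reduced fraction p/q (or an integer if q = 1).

D = (1418663/167142, -198415/55714)

1. D_x = 1418663/167142  [DF · CE = 2399047/55714 ∩ 2·signedArea(DCF) = -73933/1878]
2. D_y = -198415/55714  [DF · CE = 2399047/55714 ∩ 2·signedArea(DCF) = -73933/1878]
   → D = (1418663/167142, -198415/55714)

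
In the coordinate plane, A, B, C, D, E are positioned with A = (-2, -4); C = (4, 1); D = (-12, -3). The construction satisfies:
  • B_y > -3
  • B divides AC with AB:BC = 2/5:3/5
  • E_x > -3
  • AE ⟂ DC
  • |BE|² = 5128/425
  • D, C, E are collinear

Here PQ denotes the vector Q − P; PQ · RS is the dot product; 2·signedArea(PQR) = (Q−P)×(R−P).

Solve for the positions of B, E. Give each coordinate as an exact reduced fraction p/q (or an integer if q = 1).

1. B_x = 2/5  [B divides AC with AB:BC = 2/5:3/5]
2. B_y = -2  [B divides AC with AB:BC = 2/5:3/5]
   → B = (2/5, -2)
3. E_x = -48/17  [D, C, E are collinear ∩ AE ⟂ DC]
4. E_y = -12/17  [D, C, E are collinear ∩ AE ⟂ DC]
   → E = (-48/17, -12/17)

B = (2/5, -2)
E = (-48/17, -12/17)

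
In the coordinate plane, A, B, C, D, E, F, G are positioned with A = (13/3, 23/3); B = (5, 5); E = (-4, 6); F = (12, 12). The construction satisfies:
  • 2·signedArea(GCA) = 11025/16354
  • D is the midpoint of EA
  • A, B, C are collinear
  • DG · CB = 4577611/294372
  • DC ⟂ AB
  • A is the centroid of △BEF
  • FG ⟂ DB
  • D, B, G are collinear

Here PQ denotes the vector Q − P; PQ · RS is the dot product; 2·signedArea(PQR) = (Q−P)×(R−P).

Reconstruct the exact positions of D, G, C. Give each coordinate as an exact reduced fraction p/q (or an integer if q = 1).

1. D_x = 1/6  [D is the midpoint of EA]
2. D_y = 41/6  [D is the midpoint of EA]
   → D = (1/6, 41/6)
3. G_x = 4232/481  [D, B, G are collinear ∩ FG ⟂ DB]
4. G_y = 1712/481  [D, B, G are collinear ∩ FG ⟂ DB]
   → G = (4232/481, 1712/481)
5. C_x = 437/102  [A, B, C are collinear ∩ DC ⟂ AB]
6. C_y = 401/51  [A, B, C are collinear ∩ DC ⟂ AB]
   → C = (437/102, 401/51)

C = (437/102, 401/51)
D = (1/6, 41/6)
G = (4232/481, 1712/481)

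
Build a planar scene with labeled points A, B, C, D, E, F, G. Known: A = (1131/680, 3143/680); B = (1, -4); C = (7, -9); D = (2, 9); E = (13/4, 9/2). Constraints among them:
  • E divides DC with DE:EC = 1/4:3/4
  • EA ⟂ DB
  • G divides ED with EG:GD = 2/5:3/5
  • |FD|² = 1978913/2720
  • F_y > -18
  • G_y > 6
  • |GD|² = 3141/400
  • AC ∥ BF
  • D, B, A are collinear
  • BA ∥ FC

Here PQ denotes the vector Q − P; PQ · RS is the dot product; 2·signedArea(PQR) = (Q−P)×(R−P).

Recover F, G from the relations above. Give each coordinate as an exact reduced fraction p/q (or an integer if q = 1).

1. F_x = 4309/680  [BA ∥ FC ∩ AC ∥ BF]
2. F_y = -11983/680  [BA ∥ FC ∩ AC ∥ BF]
   → F = (4309/680, -11983/680)
3. G_x = 11/4  [G divides ED with EG:GD = 2/5:3/5]
4. G_y = 63/10  [G divides ED with EG:GD = 2/5:3/5]
   → G = (11/4, 63/10)

F = (4309/680, -11983/680)
G = (11/4, 63/10)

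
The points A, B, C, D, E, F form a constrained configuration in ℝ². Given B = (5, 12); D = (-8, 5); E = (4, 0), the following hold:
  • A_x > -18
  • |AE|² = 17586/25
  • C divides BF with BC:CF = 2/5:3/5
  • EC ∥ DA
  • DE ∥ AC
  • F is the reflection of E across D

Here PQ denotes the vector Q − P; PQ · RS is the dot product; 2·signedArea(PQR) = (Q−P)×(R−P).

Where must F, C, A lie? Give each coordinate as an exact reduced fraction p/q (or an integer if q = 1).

1. F_x = -20  [F is the reflection of E across D]
2. F_y = 10  [F is the reflection of E across D]
   → F = (-20, 10)
3. C_x = -5  [C divides BF with BC:CF = 2/5:3/5]
4. C_y = 56/5  [C divides BF with BC:CF = 2/5:3/5]
   → C = (-5, 56/5)
5. A_x = -17  [DE ∥ AC ∩ EC ∥ DA]
6. A_y = 81/5  [DE ∥ AC ∩ EC ∥ DA]
   → A = (-17, 81/5)

A = (-17, 81/5)
C = (-5, 56/5)
F = (-20, 10)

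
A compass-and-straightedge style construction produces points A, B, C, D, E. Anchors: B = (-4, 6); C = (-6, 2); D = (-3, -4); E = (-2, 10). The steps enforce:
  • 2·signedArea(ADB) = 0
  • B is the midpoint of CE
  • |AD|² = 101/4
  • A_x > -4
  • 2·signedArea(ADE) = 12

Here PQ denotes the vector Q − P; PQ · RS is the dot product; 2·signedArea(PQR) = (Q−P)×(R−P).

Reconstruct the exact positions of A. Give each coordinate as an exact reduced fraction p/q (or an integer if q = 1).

A = (-7/2, 1)

1. A_x = -7/2  [2·signedArea(ADB) = 0 ∩ 2·signedArea(ADE) = 12]
2. A_y = 1  [2·signedArea(ADB) = 0 ∩ 2·signedArea(ADE) = 12]
   → A = (-7/2, 1)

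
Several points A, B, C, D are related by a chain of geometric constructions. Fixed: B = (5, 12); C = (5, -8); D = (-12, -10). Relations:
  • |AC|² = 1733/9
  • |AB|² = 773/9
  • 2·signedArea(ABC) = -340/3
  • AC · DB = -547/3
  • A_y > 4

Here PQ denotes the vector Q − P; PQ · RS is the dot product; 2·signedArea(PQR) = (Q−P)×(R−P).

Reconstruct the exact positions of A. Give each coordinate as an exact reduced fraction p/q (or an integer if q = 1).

A = (-2/3, 14/3)

1. A_x = -2/3  [AC · DB = -547/3 ∩ 2·signedArea(ABC) = -340/3]
2. A_y = 14/3  [AC · DB = -547/3 ∩ 2·signedArea(ABC) = -340/3]
   → A = (-2/3, 14/3)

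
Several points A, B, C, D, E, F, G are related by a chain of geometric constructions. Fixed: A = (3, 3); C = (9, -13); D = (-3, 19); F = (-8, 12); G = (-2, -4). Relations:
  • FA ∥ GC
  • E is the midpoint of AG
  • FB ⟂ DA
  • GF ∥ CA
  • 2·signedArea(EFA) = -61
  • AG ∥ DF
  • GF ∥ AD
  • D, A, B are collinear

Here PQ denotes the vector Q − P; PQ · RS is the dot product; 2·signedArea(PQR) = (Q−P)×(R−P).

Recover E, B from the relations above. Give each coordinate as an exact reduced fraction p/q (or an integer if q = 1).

1. E_x = 1/2  [E is the midpoint of AG]
2. E_y = -1/2  [E is the midpoint of AG]
   → E = (1/2, -1/2)
3. B_x = -96/73  [D, A, B are collinear ∩ FB ⟂ DA]
4. B_y = 1059/73  [D, A, B are collinear ∩ FB ⟂ DA]
   → B = (-96/73, 1059/73)

B = (-96/73, 1059/73)
E = (1/2, -1/2)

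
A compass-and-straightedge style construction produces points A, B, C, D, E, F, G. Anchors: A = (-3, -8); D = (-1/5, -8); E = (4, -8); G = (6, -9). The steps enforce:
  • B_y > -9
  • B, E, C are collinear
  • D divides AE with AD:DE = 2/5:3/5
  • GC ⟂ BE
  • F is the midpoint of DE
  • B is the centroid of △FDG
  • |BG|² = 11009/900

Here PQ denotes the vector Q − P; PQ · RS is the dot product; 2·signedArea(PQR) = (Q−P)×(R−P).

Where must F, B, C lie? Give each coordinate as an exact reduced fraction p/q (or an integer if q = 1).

1. F_x = 19/10  [F is the midpoint of DE]
2. F_y = -8  [F is the midpoint of DE]
   → F = (19/10, -8)
3. B_x = 77/30  [B is the centroid of △FDG]
4. B_y = -25/3  [B is the centroid of △FDG]
   → B = (77/30, -25/3)
5. C_x = 11064/1949  [B, E, C are collinear ∩ GC ⟂ BE]
6. C_y = -14832/1949  [B, E, C are collinear ∩ GC ⟂ BE]
   → C = (11064/1949, -14832/1949)

B = (77/30, -25/3)
C = (11064/1949, -14832/1949)
F = (19/10, -8)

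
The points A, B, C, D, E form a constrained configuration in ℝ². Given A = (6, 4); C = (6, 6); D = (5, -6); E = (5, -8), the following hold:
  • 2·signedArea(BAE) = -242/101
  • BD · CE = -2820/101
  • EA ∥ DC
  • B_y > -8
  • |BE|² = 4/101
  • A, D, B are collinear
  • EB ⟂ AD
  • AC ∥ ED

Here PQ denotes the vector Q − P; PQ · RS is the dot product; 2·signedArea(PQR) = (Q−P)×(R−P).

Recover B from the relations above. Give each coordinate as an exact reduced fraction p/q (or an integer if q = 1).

B = (485/101, -806/101)

1. B_x = 485/101  [A, D, B are collinear ∩ EB ⟂ AD]
2. B_y = -806/101  [A, D, B are collinear ∩ EB ⟂ AD]
   → B = (485/101, -806/101)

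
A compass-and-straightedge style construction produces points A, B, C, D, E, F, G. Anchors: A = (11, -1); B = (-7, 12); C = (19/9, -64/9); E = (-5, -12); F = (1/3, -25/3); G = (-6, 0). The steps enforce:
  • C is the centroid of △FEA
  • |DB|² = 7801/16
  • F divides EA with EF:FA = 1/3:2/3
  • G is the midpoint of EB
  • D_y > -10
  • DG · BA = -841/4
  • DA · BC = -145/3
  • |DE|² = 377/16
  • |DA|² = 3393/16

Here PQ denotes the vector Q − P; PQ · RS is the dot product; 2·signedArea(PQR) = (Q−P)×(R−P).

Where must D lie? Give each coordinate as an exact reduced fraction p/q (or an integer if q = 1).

D = (-1, -37/4)

1. D_x = -1  [DA · BC = -145/3 ∩ DG · BA = -841/4]
2. D_y = -37/4  [DA · BC = -145/3 ∩ DG · BA = -841/4]
   → D = (-1, -37/4)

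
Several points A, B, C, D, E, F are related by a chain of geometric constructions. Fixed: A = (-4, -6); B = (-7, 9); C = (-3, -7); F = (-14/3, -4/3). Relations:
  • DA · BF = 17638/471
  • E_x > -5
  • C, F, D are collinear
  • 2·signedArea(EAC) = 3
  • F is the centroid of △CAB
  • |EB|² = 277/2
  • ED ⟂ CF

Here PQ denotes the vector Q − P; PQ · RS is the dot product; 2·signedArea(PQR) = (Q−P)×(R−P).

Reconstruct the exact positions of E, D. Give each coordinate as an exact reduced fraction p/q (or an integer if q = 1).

D = (-681/157, -385/157)
E = (-9/2, -5/2)

1. E_x = -9/2  [line 1·x + 1·y + 7 = 0 ∩ |EB|² = 277/2]
2. E_y = -5/2  [line 1·x + 1·y + 7 = 0 ∩ |EB|² = 277/2]
   → E = (-9/2, -5/2)
3. D_x = -681/157  [C, F, D are collinear ∩ ED ⟂ CF]
4. D_y = -385/157  [C, F, D are collinear ∩ ED ⟂ CF]
   → D = (-681/157, -385/157)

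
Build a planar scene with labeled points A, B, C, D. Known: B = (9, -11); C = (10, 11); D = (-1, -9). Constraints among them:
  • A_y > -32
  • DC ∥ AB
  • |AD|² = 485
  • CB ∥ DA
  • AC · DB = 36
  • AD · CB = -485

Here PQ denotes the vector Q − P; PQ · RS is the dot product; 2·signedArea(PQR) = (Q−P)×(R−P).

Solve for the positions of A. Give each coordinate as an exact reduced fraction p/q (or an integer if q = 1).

A = (-2, -31)

1. A_x = -2  [DC ∥ AB ∩ CB ∥ DA]
2. A_y = -31  [DC ∥ AB ∩ CB ∥ DA]
   → A = (-2, -31)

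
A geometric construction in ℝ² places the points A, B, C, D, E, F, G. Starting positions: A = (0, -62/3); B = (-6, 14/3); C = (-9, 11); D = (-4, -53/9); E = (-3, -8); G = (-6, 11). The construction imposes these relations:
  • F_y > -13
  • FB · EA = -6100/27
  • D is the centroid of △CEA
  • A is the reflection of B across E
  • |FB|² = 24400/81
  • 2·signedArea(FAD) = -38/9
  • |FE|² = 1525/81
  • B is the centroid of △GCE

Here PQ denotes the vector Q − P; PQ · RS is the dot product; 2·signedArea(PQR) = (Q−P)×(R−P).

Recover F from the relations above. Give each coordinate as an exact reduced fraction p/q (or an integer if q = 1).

1. F_x = -2  [2·signedArea(FAD) = -38/9 ∩ FB · EA = -6100/27]
2. F_y = -110/9  [2·signedArea(FAD) = -38/9 ∩ FB · EA = -6100/27]
   → F = (-2, -110/9)

F = (-2, -110/9)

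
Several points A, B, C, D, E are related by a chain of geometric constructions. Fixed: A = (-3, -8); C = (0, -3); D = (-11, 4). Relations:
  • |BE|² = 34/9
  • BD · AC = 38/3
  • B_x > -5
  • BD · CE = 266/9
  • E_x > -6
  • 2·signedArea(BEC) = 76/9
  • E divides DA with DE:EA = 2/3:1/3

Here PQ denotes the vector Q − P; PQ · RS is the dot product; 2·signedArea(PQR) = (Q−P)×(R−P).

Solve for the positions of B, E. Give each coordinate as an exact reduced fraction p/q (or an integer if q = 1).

B = (-14/3, -7/3)
E = (-17/3, -4)

1. E_x = -17/3  [E divides DA with DE:EA = 2/3:1/3]
2. E_y = -4  [E divides DA with DE:EA = 2/3:1/3]
   → E = (-17/3, -4)
3. B_x = -14/3  [BD · AC = 38/3 ∩ BD · CE = 266/9]
4. B_y = -7/3  [BD · AC = 38/3 ∩ BD · CE = 266/9]
   → B = (-14/3, -7/3)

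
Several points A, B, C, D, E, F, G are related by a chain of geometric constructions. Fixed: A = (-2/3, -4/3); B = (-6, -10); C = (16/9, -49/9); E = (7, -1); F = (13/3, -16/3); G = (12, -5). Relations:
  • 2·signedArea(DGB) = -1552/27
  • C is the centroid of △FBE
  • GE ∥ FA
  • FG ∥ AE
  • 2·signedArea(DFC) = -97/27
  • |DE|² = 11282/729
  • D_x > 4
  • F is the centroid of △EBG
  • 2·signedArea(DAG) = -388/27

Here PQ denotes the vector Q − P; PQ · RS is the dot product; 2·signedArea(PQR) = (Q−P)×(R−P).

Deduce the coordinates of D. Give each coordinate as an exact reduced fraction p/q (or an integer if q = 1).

1. D_x = 118/27  [2·signedArea(DAG) = -388/27 ∩ 2·signedArea(DGB) = -1552/27]
2. D_y = -106/27  [2·signedArea(DAG) = -388/27 ∩ 2·signedArea(DGB) = -1552/27]
   → D = (118/27, -106/27)

D = (118/27, -106/27)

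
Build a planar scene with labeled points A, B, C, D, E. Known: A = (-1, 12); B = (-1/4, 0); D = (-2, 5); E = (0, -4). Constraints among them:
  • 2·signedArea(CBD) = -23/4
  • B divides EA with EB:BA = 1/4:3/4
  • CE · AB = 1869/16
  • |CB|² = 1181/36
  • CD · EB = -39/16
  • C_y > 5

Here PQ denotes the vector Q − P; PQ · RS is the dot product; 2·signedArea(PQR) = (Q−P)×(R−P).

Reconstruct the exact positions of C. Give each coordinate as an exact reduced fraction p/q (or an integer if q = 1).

C = (-13/12, 17/3)

1. C_x = -13/12  [CE · AB = 1869/16 ∩ 2·signedArea(CBD) = -23/4]
2. C_y = 17/3  [CE · AB = 1869/16 ∩ 2·signedArea(CBD) = -23/4]
   → C = (-13/12, 17/3)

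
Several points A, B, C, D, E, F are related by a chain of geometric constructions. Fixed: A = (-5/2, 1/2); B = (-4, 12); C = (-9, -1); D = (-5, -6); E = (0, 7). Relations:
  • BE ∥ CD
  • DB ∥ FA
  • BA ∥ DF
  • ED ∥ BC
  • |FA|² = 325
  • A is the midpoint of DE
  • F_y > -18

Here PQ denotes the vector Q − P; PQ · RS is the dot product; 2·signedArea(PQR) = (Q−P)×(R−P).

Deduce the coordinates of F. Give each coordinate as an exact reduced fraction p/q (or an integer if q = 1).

1. F_x = -7/2  [DB ∥ FA ∩ BA ∥ DF]
2. F_y = -35/2  [DB ∥ FA ∩ BA ∥ DF]
   → F = (-7/2, -35/2)

F = (-7/2, -35/2)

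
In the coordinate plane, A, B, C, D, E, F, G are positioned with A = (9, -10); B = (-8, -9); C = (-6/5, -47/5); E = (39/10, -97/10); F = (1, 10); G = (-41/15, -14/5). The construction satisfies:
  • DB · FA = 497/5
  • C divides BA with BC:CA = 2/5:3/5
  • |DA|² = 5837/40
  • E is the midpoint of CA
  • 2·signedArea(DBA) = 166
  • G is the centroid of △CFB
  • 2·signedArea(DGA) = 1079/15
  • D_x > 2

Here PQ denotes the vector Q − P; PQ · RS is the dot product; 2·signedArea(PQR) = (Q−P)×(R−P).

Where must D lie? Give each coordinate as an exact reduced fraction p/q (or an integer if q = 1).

1. D_x = 49/20  [2·signedArea(DGA) = 1079/15 ∩ DB · FA = 497/5]
2. D_y = 3/20  [2·signedArea(DGA) = 1079/15 ∩ DB · FA = 497/5]
   → D = (49/20, 3/20)

D = (49/20, 3/20)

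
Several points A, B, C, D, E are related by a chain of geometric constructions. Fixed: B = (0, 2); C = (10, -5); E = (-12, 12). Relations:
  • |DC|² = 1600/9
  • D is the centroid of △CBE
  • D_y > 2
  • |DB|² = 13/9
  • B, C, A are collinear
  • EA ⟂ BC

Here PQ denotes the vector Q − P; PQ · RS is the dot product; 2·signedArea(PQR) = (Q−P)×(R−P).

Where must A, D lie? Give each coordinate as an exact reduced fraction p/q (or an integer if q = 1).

1. A_x = -1900/149  [B, C, A are collinear ∩ EA ⟂ BC]
2. A_y = 1628/149  [B, C, A are collinear ∩ EA ⟂ BC]
   → A = (-1900/149, 1628/149)
3. D_x = -2/3  [D is the centroid of △CBE]
4. D_y = 3  [D is the centroid of △CBE]
   → D = (-2/3, 3)

A = (-1900/149, 1628/149)
D = (-2/3, 3)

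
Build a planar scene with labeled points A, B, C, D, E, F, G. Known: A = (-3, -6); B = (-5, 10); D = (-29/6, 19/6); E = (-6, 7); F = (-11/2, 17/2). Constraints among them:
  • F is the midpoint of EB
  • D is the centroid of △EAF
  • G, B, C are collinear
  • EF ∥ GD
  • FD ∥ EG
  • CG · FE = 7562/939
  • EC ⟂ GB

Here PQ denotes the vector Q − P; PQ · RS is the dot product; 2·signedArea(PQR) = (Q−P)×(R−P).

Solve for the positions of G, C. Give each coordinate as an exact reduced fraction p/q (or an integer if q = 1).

C = (-1603/313, 2180/313)
G = (-16/3, 5/3)

1. G_x = -16/3  [EF ∥ GD ∩ FD ∥ EG]
2. G_y = 5/3  [EF ∥ GD ∩ FD ∥ EG]
   → G = (-16/3, 5/3)
3. C_x = -1603/313  [G, B, C are collinear ∩ EC ⟂ GB]
4. C_y = 2180/313  [G, B, C are collinear ∩ EC ⟂ GB]
   → C = (-1603/313, 2180/313)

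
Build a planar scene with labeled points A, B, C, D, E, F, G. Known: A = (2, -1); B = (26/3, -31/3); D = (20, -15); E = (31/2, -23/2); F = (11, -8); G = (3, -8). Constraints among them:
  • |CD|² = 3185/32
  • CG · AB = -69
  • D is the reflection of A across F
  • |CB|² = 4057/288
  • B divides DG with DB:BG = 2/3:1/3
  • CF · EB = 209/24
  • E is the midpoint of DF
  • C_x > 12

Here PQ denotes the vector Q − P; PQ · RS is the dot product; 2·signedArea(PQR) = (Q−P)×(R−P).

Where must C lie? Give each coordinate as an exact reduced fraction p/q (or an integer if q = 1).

C = (97/8, -71/8)

1. C_x = 97/8  [CF · EB = 209/24 ∩ CG · AB = -69]
2. C_y = -71/8  [CF · EB = 209/24 ∩ CG · AB = -69]
   → C = (97/8, -71/8)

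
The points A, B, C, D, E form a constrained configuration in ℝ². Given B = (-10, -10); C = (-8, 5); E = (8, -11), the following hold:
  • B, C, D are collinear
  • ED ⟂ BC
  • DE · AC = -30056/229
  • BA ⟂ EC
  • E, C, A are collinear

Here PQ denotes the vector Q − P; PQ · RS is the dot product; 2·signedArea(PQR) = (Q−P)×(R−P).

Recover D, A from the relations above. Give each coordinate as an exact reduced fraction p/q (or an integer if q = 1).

1. D_x = -2248/229  [B, C, D are collinear ∩ ED ⟂ BC]
2. D_y = -1975/229  [B, C, D are collinear ∩ ED ⟂ BC]
   → D = (-2248/229, -1975/229)
3. A_x = -3/2  [E, C, A are collinear ∩ BA ⟂ EC]
4. A_y = -3/2  [E, C, A are collinear ∩ BA ⟂ EC]
   → A = (-3/2, -3/2)

A = (-3/2, -3/2)
D = (-2248/229, -1975/229)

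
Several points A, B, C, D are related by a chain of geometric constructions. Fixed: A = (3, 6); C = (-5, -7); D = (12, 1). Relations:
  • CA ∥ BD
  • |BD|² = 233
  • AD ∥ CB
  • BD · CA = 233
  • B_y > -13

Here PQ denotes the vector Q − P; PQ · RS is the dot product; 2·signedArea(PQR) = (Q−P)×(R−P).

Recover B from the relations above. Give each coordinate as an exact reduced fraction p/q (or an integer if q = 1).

1. B_x = 4  [CA ∥ BD ∩ AD ∥ CB]
2. B_y = -12  [CA ∥ BD ∩ AD ∥ CB]
   → B = (4, -12)

B = (4, -12)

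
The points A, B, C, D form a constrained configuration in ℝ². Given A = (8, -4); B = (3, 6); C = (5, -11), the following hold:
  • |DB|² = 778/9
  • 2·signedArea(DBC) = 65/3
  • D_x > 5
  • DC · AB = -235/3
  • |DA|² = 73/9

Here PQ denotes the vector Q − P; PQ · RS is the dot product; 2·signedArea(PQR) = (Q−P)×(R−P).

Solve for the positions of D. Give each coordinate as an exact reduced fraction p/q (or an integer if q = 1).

1. D_x = 16/3  [DC · AB = -235/3 ∩ 2·signedArea(DBC) = 65/3]
2. D_y = -3  [DC · AB = -235/3 ∩ 2·signedArea(DBC) = 65/3]
   → D = (16/3, -3)

D = (16/3, -3)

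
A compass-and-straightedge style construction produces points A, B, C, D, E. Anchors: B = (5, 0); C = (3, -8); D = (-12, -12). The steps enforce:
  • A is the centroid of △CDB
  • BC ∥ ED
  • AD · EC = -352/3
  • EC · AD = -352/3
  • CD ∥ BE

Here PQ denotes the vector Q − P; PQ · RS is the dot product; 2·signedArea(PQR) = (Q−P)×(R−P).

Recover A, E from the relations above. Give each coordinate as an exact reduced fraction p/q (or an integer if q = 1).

A = (-4/3, -20/3)
E = (-10, -4)

1. A_x = -4/3  [A is the centroid of △CDB]
2. A_y = -20/3  [A is the centroid of △CDB]
   → A = (-4/3, -20/3)
3. E_x = -10  [BC ∥ ED ∩ CD ∥ BE]
4. E_y = -4  [BC ∥ ED ∩ CD ∥ BE]
   → E = (-10, -4)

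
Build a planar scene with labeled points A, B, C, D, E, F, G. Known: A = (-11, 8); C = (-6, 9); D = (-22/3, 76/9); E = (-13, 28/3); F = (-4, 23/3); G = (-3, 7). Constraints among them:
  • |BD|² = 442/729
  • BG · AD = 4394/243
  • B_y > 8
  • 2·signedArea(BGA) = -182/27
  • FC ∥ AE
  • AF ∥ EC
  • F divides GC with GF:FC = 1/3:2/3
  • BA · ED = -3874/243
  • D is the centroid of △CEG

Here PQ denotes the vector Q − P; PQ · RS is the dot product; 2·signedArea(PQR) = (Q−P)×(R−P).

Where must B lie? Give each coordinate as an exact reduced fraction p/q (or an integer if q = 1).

B = (-73/9, 229/27)

1. B_x = -73/9  [BA · ED = -3874/243 ∩ BG · AD = 4394/243]
2. B_y = 229/27  [BA · ED = -3874/243 ∩ BG · AD = 4394/243]
   → B = (-73/9, 229/27)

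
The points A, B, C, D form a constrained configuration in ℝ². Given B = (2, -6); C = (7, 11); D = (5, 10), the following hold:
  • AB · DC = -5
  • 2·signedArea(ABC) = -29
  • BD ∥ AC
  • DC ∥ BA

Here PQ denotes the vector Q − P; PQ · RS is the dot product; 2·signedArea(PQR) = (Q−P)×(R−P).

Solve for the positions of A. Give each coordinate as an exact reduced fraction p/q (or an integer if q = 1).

A = (4, -5)

1. A_x = 4  [BD ∥ AC ∩ DC ∥ BA]
2. A_y = -5  [BD ∥ AC ∩ DC ∥ BA]
   → A = (4, -5)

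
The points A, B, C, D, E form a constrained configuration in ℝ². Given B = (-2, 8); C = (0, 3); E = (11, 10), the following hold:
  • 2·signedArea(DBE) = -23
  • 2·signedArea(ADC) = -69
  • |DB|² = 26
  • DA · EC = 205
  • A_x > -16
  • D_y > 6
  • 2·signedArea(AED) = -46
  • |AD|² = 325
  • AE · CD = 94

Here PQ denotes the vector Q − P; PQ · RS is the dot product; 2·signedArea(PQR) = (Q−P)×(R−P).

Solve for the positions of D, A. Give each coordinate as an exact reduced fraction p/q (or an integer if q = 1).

A = (-15, 6)
D = (3, 7)

1. D_x = 3  [line -2·x + 13·y + -85 = 0 ∩ |DB|² = 26]
2. D_y = 7  [line -2·x + 13·y + -85 = 0 ∩ |DB|² = 26]
   → D = (3, 7)
3. A_x = -15  [AE · CD = 94 ∩ DA · EC = 205]
4. A_y = 6  [AE · CD = 94 ∩ DA · EC = 205]
   → A = (-15, 6)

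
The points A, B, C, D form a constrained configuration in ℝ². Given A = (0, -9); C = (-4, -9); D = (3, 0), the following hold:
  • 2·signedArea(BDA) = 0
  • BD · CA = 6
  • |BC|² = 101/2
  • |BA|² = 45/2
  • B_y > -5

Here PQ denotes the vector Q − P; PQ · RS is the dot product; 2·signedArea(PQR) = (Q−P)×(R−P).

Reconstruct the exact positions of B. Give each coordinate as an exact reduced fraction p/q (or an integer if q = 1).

B = (3/2, -9/2)

1. B_x = 3/2  [2·signedArea(BDA) = 0 ∩ BD · CA = 6]
2. B_y = -9/2  [2·signedArea(BDA) = 0 ∩ BD · CA = 6]
   → B = (3/2, -9/2)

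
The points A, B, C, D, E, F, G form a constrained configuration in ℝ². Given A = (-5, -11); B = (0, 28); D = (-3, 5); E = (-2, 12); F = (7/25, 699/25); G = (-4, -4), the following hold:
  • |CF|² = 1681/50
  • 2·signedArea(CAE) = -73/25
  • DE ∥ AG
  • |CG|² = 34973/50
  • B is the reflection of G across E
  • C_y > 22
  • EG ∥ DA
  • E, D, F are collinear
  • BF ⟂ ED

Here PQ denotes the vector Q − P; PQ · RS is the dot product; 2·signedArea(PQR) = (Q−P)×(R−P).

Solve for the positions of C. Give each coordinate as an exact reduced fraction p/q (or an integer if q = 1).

C = (-27/50, 1111/50)

1. C_x = -27/50  [line -23·x + 3·y + -1977/25 = 0 ∩ |CG|² = 34973/50]
2. C_y = 1111/50  [line -23·x + 3·y + -1977/25 = 0 ∩ |CG|² = 34973/50]
   → C = (-27/50, 1111/50)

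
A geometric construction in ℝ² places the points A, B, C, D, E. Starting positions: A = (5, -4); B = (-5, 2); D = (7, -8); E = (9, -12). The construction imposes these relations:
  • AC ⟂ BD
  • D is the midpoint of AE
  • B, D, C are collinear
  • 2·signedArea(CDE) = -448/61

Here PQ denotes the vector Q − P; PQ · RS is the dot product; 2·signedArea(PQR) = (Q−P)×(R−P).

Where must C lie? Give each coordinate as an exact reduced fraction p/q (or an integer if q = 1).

C = (235/61, -328/61)

1. C_x = 235/61  [B, D, C are collinear ∩ AC ⟂ BD]
2. C_y = -328/61  [B, D, C are collinear ∩ AC ⟂ BD]
   → C = (235/61, -328/61)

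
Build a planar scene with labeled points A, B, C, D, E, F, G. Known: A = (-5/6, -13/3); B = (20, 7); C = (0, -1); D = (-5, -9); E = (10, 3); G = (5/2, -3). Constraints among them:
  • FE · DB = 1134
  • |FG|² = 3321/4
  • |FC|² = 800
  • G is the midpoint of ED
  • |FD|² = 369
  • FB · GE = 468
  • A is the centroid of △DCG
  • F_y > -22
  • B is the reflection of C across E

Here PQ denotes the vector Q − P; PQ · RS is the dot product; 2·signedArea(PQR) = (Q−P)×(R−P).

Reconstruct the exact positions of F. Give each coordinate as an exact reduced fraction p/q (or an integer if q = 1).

1. F_x = -20  [FB · GE = 468 ∩ FE · DB = 1134]
2. F_y = -21  [FB · GE = 468 ∩ FE · DB = 1134]
   → F = (-20, -21)

F = (-20, -21)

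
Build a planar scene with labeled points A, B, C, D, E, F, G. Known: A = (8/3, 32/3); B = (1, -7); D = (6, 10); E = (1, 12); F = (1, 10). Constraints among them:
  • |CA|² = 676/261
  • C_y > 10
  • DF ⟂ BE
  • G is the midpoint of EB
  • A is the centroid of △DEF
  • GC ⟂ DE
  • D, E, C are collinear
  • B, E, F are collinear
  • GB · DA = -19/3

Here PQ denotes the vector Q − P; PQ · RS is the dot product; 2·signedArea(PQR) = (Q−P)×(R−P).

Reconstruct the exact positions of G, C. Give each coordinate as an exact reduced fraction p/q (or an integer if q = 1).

1. G_x = 1  [G is the midpoint of EB]
2. G_y = 5/2  [G is the midpoint of EB]
   → G = (1, 5/2)
3. C_x = 124/29  [D, E, C are collinear ∩ GC ⟂ DE]
4. C_y = 310/29  [D, E, C are collinear ∩ GC ⟂ DE]
   → C = (124/29, 310/29)

C = (124/29, 310/29)
G = (1, 5/2)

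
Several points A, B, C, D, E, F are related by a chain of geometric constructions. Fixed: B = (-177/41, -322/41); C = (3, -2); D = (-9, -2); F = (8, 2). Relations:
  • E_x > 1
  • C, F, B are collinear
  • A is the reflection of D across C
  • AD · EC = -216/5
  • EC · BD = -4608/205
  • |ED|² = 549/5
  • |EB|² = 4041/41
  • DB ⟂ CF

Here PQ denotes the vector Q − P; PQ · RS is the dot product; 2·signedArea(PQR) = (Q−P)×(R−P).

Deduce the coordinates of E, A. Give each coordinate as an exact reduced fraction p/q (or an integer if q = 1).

1. E_x = 6/5  [line 192/41·x + -240/41·y + -672/205 = 0 ∩ |EB|² = 4041/41]
2. E_y = 2/5  [line 192/41·x + -240/41·y + -672/205 = 0 ∩ |EB|² = 4041/41]
   → E = (6/5, 2/5)
3. A_x = 15  [A is the reflection of D across C]
4. A_y = -2  [A is the reflection of D across C]
   → A = (15, -2)

A = (15, -2)
E = (6/5, 2/5)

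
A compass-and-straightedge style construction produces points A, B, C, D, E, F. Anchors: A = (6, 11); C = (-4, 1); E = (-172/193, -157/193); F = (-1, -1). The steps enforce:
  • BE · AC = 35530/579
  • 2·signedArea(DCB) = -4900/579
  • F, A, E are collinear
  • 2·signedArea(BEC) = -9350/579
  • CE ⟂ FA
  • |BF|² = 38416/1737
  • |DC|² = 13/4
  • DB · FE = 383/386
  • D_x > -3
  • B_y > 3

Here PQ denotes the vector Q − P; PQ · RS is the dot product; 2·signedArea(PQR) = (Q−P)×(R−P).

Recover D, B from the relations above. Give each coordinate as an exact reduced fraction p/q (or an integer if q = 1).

1. B_x = 793/579  [BE · AC = 35530/579 ∩ 2·signedArea(BEC) = -9350/579]
2. B_y = 591/193  [BE · AC = 35530/579 ∩ 2·signedArea(BEC) = -9350/579]
   → B = (793/579, 591/193)
3. D_x = -5/2  [2·signedArea(DCB) = -4900/579 ∩ DB · FE = 383/386]
4. D_y = 0  [2·signedArea(DCB) = -4900/579 ∩ DB · FE = 383/386]
   → D = (-5/2, 0)

B = (793/579, 591/193)
D = (-5/2, 0)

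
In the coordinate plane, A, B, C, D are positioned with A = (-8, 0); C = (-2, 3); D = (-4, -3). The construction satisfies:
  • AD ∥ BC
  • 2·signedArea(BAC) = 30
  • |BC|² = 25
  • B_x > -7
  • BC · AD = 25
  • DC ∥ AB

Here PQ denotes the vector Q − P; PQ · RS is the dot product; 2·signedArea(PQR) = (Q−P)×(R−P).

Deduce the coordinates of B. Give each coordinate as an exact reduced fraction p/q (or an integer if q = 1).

1. B_x = -6  [AD ∥ BC ∩ DC ∥ AB]
2. B_y = 6  [AD ∥ BC ∩ DC ∥ AB]
   → B = (-6, 6)

B = (-6, 6)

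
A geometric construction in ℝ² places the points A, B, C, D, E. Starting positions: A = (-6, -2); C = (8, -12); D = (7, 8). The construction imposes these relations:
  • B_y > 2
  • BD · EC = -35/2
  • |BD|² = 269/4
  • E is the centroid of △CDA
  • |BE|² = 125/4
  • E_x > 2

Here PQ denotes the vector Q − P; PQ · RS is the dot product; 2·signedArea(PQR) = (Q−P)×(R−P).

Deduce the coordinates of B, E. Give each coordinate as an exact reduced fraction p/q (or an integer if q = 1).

1. E_x = 3  [E is the centroid of △CDA]
2. E_y = -2  [E is the centroid of △CDA]
   → E = (3, -2)
3. B_x = 1/2  [line -5·x + 10·y + -55/2 = 0 ∩ |BE|² = 125/4]
4. B_y = 3  [line -5·x + 10·y + -55/2 = 0 ∩ |BE|² = 125/4]
   → B = (1/2, 3)

B = (1/2, 3)
E = (3, -2)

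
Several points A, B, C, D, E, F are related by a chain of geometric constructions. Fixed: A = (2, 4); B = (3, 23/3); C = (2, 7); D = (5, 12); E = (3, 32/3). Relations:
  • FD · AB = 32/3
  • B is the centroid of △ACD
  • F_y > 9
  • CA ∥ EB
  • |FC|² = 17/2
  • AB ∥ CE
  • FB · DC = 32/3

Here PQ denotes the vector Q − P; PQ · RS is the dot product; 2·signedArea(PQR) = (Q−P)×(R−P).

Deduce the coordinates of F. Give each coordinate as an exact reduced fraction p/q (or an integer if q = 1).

1. F_x = 7/2  [FB · DC = 32/3 ∩ FD · AB = 32/3]
2. F_y = 19/2  [FB · DC = 32/3 ∩ FD · AB = 32/3]
   → F = (7/2, 19/2)

F = (7/2, 19/2)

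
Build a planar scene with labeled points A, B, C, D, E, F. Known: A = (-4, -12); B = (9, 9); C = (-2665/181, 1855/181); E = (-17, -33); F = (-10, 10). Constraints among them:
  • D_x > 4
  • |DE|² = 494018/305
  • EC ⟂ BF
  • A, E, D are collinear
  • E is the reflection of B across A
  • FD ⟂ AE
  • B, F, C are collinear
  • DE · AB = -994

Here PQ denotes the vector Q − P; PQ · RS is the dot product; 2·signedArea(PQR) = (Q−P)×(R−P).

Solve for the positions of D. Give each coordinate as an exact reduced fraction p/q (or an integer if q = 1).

D = (1276/305, 372/305)

1. D_x = 1276/305  [A, E, D are collinear ∩ FD ⟂ AE]
2. D_y = 372/305  [A, E, D are collinear ∩ FD ⟂ AE]
   → D = (1276/305, 372/305)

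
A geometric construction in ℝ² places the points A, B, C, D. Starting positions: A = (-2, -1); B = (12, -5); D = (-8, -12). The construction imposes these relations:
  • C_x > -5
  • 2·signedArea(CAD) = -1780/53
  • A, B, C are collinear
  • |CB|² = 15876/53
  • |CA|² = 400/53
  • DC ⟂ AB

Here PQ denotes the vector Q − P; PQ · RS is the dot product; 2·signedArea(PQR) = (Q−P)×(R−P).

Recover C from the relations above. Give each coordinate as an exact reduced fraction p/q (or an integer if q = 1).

C = (-246/53, -13/53)

1. C_x = -246/53  [A, B, C are collinear ∩ DC ⟂ AB]
2. C_y = -13/53  [A, B, C are collinear ∩ DC ⟂ AB]
   → C = (-246/53, -13/53)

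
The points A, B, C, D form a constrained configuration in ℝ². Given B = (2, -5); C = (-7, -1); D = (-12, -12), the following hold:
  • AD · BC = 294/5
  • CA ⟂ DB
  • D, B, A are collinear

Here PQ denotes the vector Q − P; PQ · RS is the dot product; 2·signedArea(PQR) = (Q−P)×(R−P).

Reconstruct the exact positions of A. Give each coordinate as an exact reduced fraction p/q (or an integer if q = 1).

1. A_x = -18/5  [D, B, A are collinear ∩ CA ⟂ DB]
2. A_y = -39/5  [D, B, A are collinear ∩ CA ⟂ DB]
   → A = (-18/5, -39/5)

A = (-18/5, -39/5)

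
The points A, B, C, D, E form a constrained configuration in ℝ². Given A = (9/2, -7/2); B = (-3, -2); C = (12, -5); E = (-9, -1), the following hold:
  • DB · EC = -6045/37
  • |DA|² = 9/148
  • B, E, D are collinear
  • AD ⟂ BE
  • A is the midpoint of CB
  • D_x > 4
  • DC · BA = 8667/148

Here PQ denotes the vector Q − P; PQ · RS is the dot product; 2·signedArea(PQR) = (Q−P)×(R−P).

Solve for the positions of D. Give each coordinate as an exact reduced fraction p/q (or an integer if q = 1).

1. D_x = 168/37  [B, E, D are collinear ∩ AD ⟂ BE]
2. D_y = -241/74  [B, E, D are collinear ∩ AD ⟂ BE]
   → D = (168/37, -241/74)

D = (168/37, -241/74)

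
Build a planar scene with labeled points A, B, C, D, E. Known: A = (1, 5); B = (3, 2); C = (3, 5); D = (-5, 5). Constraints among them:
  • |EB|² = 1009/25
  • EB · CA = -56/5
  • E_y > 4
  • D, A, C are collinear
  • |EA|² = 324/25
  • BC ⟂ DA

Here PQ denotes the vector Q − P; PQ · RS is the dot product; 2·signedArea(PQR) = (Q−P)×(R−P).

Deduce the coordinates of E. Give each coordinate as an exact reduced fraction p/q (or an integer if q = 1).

1. E_x = -13/5  [EB · CA = -56/5]
2. E_y = 5  [|EA|² = 324/25]
   → E = (-13/5, 5)

E = (-13/5, 5)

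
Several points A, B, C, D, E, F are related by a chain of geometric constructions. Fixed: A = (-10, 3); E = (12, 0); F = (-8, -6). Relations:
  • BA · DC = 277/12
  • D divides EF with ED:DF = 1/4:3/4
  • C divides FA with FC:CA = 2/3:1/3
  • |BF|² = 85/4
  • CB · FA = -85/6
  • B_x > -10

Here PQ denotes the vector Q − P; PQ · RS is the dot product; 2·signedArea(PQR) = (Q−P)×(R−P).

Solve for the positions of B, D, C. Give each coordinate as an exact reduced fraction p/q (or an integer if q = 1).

B = (-9, -3/2)
C = (-28/3, 0)
D = (7, -3/2)

1. D_x = 7  [D divides EF with ED:DF = 1/4:3/4]
2. D_y = -3/2  [D divides EF with ED:DF = 1/4:3/4]
   → D = (7, -3/2)
3. C_x = -28/3  [C divides FA with FC:CA = 2/3:1/3]
4. C_y = 0  [C divides FA with FC:CA = 2/3:1/3]
   → C = (-28/3, 0)
5. B_x = -9  [BA · DC = 277/12 ∩ CB · FA = -85/6]
6. B_y = -3/2  [BA · DC = 277/12 ∩ CB · FA = -85/6]
   → B = (-9, -3/2)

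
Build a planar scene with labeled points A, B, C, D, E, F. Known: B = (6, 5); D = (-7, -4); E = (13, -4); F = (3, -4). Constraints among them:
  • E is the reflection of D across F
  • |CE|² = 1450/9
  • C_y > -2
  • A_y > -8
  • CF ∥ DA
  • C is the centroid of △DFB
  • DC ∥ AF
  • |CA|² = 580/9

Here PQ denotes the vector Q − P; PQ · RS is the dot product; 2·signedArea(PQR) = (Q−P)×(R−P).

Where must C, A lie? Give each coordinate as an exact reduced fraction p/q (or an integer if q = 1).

A = (-14/3, -7)
C = (2/3, -1)

1. C_x = 2/3  [C is the centroid of △DFB]
2. C_y = -1  [C is the centroid of △DFB]
   → C = (2/3, -1)
3. A_x = -14/3  [DC ∥ AF ∩ CF ∥ DA]
4. A_y = -7  [DC ∥ AF ∩ CF ∥ DA]
   → A = (-14/3, -7)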